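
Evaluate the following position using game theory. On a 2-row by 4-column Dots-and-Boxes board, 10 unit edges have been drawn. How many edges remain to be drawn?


Grid: 2 x 4 boxes, i.e. 3 rows and 5 columns of dots.
Horizontal edges: (rows + 1) * cols = 3 * 4 = 12
Vertical edges: rows * (cols + 1) = 2 * 5 = 10
Total edges: 12 + 10 = 22
Edges drawn: 10
Remaining: 22 - 10 = 12

12


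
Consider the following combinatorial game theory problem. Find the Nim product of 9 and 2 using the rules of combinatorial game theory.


Nim multiplication is bilinear over XOR: (u XOR v) * w = (u*w) XOR (v*w).
So we split each operand into its bit components and XOR the pairwise Nim products.
9 = 1 + 8 (as XOR of powers of 2).
2 = 2 (as XOR of powers of 2).
Using the standard Nim-product table on single bits:
  2*2 = 3,   2*4 = 8,   2*8 = 12,
  4*4 = 6,   4*8 = 11,  8*8 = 13,
and  1*x = x (identity), k*l = l*k (commutative).
Pairwise Nim products:
  1 * 2 = 2
  8 * 2 = 12
XOR them: 2 XOR 12 = 14.
Result: 9 * 2 = 14 (in Nim).

14


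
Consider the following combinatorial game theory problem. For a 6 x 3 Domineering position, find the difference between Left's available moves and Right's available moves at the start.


Board is 6 x 3 (rows x cols).
Left (vertical) placements: (rows-1) * cols = 5 * 3 = 15
Right (horizontal) placements: rows * (cols-1) = 6 * 2 = 12
Advantage = Left - Right = 15 - 12 = 3

3


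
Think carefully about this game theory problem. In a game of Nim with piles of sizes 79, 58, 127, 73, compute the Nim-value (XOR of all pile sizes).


We need the XOR (exclusive or) of all pile sizes.
After XOR-ing pile 1 (size 79): 0 XOR 79 = 79
After XOR-ing pile 2 (size 58): 79 XOR 58 = 117
After XOR-ing pile 3 (size 127): 117 XOR 127 = 10
After XOR-ing pile 4 (size 73): 10 XOR 73 = 67
The Nim-value of this position is 67.

67


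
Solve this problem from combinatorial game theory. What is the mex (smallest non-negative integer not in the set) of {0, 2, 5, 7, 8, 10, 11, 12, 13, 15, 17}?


Set = {0, 2, 5, 7, 8, 10, 11, 12, 13, 15, 17}
0 is in the set.
1 is NOT in the set. This is the mex.
mex = 1

1


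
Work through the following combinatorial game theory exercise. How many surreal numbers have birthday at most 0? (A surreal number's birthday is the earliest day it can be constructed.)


Day 0: {|} = 0 is born. Count = 1.
Day n: the number of surreal numbers born by day n is 2^(n+1) - 1.
By day 0: 2^1 - 1 = 1
By day 0: 1 surreal numbers.

1


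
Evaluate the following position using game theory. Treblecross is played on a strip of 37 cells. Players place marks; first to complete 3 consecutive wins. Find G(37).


Treblecross: place X on empty cells; 3-in-a-row wins.
Playing within two cells of an existing X lets the opponent win at once, so sensible play treats the cells i-2..i+2 around each X as dead. The player left with no safe cell loses, so this is a normal-play take-away game on strips of safe cells.
Placing X at cell i (0-indexed) of a strip of k safe cells leaves independent strips of sizes max(0, i-2) and max(0, k-i-3). Hence G(k) = mex{ G(max(0,i-2)) XOR G(max(0,k-i-3)) : 0 <= i < k }, with G(0) = 0.
G(1): splits (0,0):0^0=0 -> mex({0}) = 1
G(2): splits (0,0):0^0=0 -> mex({0}) = 1
G(3): splits (0,0):0^0=0 -> mex({0}) = 1
G(4): splits (0,1):0^1=1 (0,0):0^0=0 -> mex({0, 1}) = 2
G(5): splits (0,2):0^1=1 (0,1):0^1=1 (0,0):0^0=0 -> mex({0, 1}) = 2
G(6) = mex({1}) = 0
G(7) = mex({0, 1, 2}) = 3
G(8) = mex({0, 1, 2}) = 3
G(9) = mex({0, 2}) = 1
G(10) = mex({0, 2, 3}) = 1
G(11) = mex({0, 3}) = 1
G(12) = mex({1, 3}) = 0
G(13) = mex({0, 1, 2, 3}) = 4
G(14) = mex({0, 1, 2}) = 3
G(15) = mex({0, 1, 2}) = 3
G(16) = mex({0, 1, 2, 4}) = 3
G(17) = mex({0, 1, 3, 4}) = 2
G(18) = mex({0, 1, 3, 4}) = 2
G(19) = mex({0, 1, 3, 5}) = 2
G(20) = mex({0, 1, 2, 3, 5}) = 4
G(21) = mex({0, 1, 2, 3, 5}) = 4
G(22) = mex({1, 2, 6}) = 0
G(23) = mex({0, 1, 2, 3, 4, 6}) = 5
G(24) = mex({0, 1, 2, 3, 4}) = 5
G(25) = mex({0, 1, 3, 4, 7}) = 2
G(26) = mex({0, 1, 3, 4, 5, 7}) = 2
G(27) = mex({0, 1, 3, 5}) = 2
G(28) = mex({0, 1, 2, 5}) = 3
G(29) = mex({0, 1, 2, 4, 5, 6}) = 3
G(30) = mex({1, 2, 4, 6}) = 0
G(31) = mex({0, 1, 2, 3, 4, 6}) = 5
G(32) = mex({1, 2, 3, 4, 7}) = 0
G(33) = mex({0, 3, 7}) = 1
G(34) = mex({0, 2, 3, 5, 7}) = 1
G(35) = mex({0, 2, 3, 5, 6}) = 1
G(36) = mex({0, 1, 2, 5, 6}) = 3
G(37) = mex({0, 1, 2, 4, 5, 6}) = 3
Therefore G(37) = 3.

3


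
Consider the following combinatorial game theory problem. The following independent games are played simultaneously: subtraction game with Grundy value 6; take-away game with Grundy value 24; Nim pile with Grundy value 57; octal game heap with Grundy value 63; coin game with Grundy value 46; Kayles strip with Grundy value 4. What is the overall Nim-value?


By the Sprague-Grundy theorem, the Grundy value of a sum of games is the XOR of individual Grundy values.
subtraction game: Grundy value = 6. Running XOR: 0 XOR 6 = 6
take-away game: Grundy value = 24. Running XOR: 6 XOR 24 = 30
Nim pile: Grundy value = 57. Running XOR: 30 XOR 57 = 39
octal game heap: Grundy value = 63. Running XOR: 39 XOR 63 = 24
coin game: Grundy value = 46. Running XOR: 24 XOR 46 = 54
Kayles strip: Grundy value = 4. Running XOR: 54 XOR 4 = 50
The combined Grundy value is 50.

50


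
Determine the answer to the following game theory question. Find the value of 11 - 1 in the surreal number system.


x = 11, y = 1
x - y = 11 - 1 = 10

10


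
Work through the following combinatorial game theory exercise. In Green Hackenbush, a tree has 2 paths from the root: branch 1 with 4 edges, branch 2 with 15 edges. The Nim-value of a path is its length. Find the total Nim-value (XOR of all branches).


The tree has 2 branches from the ground vertex.
In Green Hackenbush, the Nim-value of a simple path of length k is k.
Branch 1: length 4, Nim-value = 4
Branch 2: length 15, Nim-value = 15
Total Nim-value = XOR of all branch values:
0 XOR 4 = 4
4 XOR 15 = 11
Nim-value of the tree = 11

11


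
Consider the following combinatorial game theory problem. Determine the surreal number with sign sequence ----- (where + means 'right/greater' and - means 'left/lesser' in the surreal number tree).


Sign expansion: -----
Rule: track bounds (lo, hi), initially (-inf, +inf). On '+', the current value becomes lo and we move to the simplest number in (value, hi): value + 1 if hi = +inf, otherwise the midpoint (value + hi)/2. On '-', the current value becomes hi and we move to value - 1 if lo = -inf, otherwise the midpoint (lo + value)/2.
Start at 0.
Step 1: sign = -, move left. Bounds: (-inf, 0). Value = -1
Step 2: sign = -, move left. Bounds: (-inf, -1). Value = -2
Step 3: sign = -, move left. Bounds: (-inf, -2). Value = -3
Step 4: sign = -, move left. Bounds: (-inf, -3). Value = -4
Step 5: sign = -, move left. Bounds: (-inf, -4). Value = -5
The surreal number with sign expansion ----- is -5.

-5


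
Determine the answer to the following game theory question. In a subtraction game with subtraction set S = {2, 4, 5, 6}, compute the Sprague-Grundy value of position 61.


The subtraction set is S = {2, 4, 5, 6}.
G(k) = mex{ G(k - s) : s in S, s <= k }. We compute iteratively: G(0) = 0.
G(1) = mex({}) = 0
G(2) = mex({0}) = 1
G(3) = mex({0}) = 1
G(4) = mex({0, 1}) = 2
G(5) = mex({0, 1}) = 2
G(6) = mex({0, 1, 2}) = 3
G(7) = mex({0, 1, 2}) = 3
G(8) = mex({1, 2, 3}) = 0
G(9) = mex({1, 2, 3}) = 0
G(10) = mex({0, 2, 3}) = 1
G(11) = mex({0, 2, 3}) = 1
G(12) = mex({0, 1, 3}) = 2
G(13) = mex({0, 1, 3}) = 2
Observe that G(8)..G(13) = 0, 0, 1, 1, 2, 2 repeats G(0)..G(5) = 0, 0, 1, 1, 2, 2.
For k >= max(S) = 6, G(k) is determined by the previous 6 values G(k-6)..G(k-1); a window of 6 consecutive values has recurred shifted by 8, so by induction G(k + 8) = G(k) for all k >= 0: the sequence is periodic from the start with period 8.
One period: G(0..7) = 0, 0, 1, 1, 2, 2, 3, 3.
61 mod 8 = 5, so G(61) = G(5) = 2.

2


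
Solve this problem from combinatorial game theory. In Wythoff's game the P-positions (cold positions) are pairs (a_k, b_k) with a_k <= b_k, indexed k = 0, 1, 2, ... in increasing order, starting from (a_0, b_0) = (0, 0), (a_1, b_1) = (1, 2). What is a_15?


By Wythoff's theorem, a_k = floor(k * phi) and b_k = floor(k * phi^2) = a_k + k, where phi = (1 + sqrt(5))/2 is the golden ratio.
phi = (1 + sqrt(5))/2 = 1.618034
k = 15
k * phi = 15 * 1.618034 = 24.270510
a_15 = floor(k * phi) = 24

24


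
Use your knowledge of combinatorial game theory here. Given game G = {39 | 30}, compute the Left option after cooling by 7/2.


Original game: {39 | 30} (a switch {a | b} with a > b).
Cooling by t (for t below the temperature (a - b)/2 = 9/2) taxes each move by t: {a | b} cooled by t is {a - t | b + t}.
Cooling amount: t = 7/2
Cooled Left option: 39 - 7/2 = 71/2
Cooled Right option: 30 + 7/2 = 67/2
Cooled game: {71/2 | 67/2}
Left option = 71/2

71/2


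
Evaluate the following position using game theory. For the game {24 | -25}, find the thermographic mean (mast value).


Game = {24 | -25}, a switch {a | b} with numbers a > b.
Its thermograph has left wall a - t and right wall b + t, which meet at t = (a - b)/2, where both equal (a + b)/2. So the mast (mean value) is at (a + b)/2.
Mean = (24 + (-25))/2 = -1/2 = -1/2

-1/2


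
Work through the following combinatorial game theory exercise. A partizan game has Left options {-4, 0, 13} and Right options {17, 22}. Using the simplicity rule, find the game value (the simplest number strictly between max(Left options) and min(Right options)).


Left options: {-4, 0, 13}, max = 13
Right options: {17, 22}, min = 17
All options are numbers and max(Left) < min(Right), so by the simplicity theorem the value is the simplest (earliest-born) number strictly between 13 and 17.
Integers 14 through 16 all lie strictly between 13 and 17.
Among integers, the simplest (lowest birthday = smallest |n|; 0 is born on day 0, +-n on day n) is 14.
No non-integer in the interval can be simpler: if x is a non-integer in the interval, then floor(x) or ceil(x) also lies in the interval (the interval contains an integer), and both are proper prefixes of x's sign expansion, i.e. born earlier. So the game value is 14.
Game value = 14

14


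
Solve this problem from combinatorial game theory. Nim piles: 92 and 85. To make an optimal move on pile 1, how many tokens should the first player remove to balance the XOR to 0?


Piles: 92 and 85
Current XOR: 92 XOR 85 = 9 (non-zero, so this is an N-position).
To make the XOR zero, we need to find a move that balances the piles.
For pile 1 (size 92): target = 92 XOR 9 = 85
We reduce pile 1 from 92 to 85.
Tokens removed: 92 - 85 = 7
Verification: 85 XOR 85 = 0

7


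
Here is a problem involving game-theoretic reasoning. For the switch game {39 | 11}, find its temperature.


The game is {39 | 11}, a switch {a | b} with numbers a > b.
Cooling {a | b} by t gives {a - t | b + t}, which stops being hot when a - t = b + t, i.e. at t = (a - b)/2. So the temperature of a switch is (a - b)/2.
Temperature = (Left option - Right option) / 2
= (39 - (11)) / 2
= 28 / 2
= 14

14


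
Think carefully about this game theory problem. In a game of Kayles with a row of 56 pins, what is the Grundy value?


Kayles: a move removes 1 or 2 adjacent pins from a contiguous row.
Removing pins from a row of k leaves two independent rows (a, b) with a + b = k - 1 (one pin) or a + b = k - 2 (two pins); an end removal gives a = 0.
By Sprague-Grundy, G(k) = mex{ G(a) XOR G(b) } over all these splits. G(0) = 0.
G(1): splits (0,0):0^0=0 -> mex({0}) = 1
G(2): splits (0,1):0^1=1 (0,0):0^0=0 -> mex({0, 1}) = 2
G(3): splits (0,2):0^2=2 (1,1):1^1=0 (0,1):0^1=1 -> mex({0, 1, 2}) = 3
G(4): splits (0,3):0^3=3 (1,2):1^2=3 (0,2):0^2=2 (1,1):1^1=0 -> mex({0, 2, 3}) = 1
G(5): splits (0,4):0^1=1 (1,3):1^3=2 (2,2):2^2=0 (0,3):0^3=3 (1,2):1^2=3 -> mex({0, 1, 2, 3}) = 4
G(6) = mex({0, 1, 2, 4}) = 3
G(7) = mex({0, 1, 3, 4, 5}) = 2
G(8) = mex({0, 2, 3, 5, 6}) = 1
G(9) = mex({0, 1, 2, 3, 6, 7}) = 4
G(10) = mex({0, 1, 3, 4, 5, 7}) = 2
G(11) = mex({0, 1, 2, 3, 4, 5}) = 6
G(12) = mex({0, 1, 2, 3, 5, 6, 7}) = 4
G(13) = mex({0, 2, 3, 4, 6, 7}) = 1
G(14) = mex({0, 1, 4, 5, 6, 7}) = 2
G(15) = mex({0, 1, 2, 3, 4, 5, 6}) = 7
G(16) = mex({0, 2, 3, 5, 6, 7}) = 1
G(17) = mex({0, 1, 2, 3, 5, 6, 7}) = 4
G(18) = mex({0, 1, 2, 4, 5, 6}) = 3
G(19) = mex({0, 1, 3, 4, 5, 7}) = 2
G(20) = mex({0, 2, 3, 4, 5, 6, 7}) = 1
G(21) = mex({0, 1, 2, 3, 5, 6, 7}) = 4
G(22) = mex({0, 1, 2, 3, 4, 5, 7}) = 6
G(23) = mex({0, 1, 2, 3, 4, 5, 6}) = 7
G(24) = mex({0, 1, 2, 3, 5, 6, 7}) = 4
G(25) = mex({0, 2, 3, 4, 6, 7}) = 1
G(26) = mex({0, 1, 3, 4, 5, 6, 7}) = 2
G(27) = mex({0, 1, 2, 3, 4, 5, 6, 7}) = 8
G(28) = mex({0, 1, 2, 3, 4, 6, 7, 8}) = 5
G(29) = mex({0, 1, 2, 3, 5, 6, 7, 8, 9}) = 4
G(30) = mex({0, 1, 2, 3, 4, 5, 6, 9, 10}) = 7
G(31) = mex({0, 1, 3, 4, 5, 7, 10, 11}) = 2
G(32) = mex({0, 2, 3, 4, 5, 6, 7, 9, 11}) = 1
G(33) = mex({0, 1, 2, 3, 4, 5, 6, 7, 9, 12}) = 8
G(34) = mex({0, 1, 2, 3, 4, 5, 7, 8, 11, 12}) = 6
G(35) = mex({0, 1, 2, 3, 4, 5, 6, 8, 9, 10, 11}) = 7
G(36) = mex({0, 1, 2, 3, 5, 6, 7, 9, 10}) = 4
G(37) = mex({0, 2, 3, 4, 6, 7, 9, 10, 11, 12}) = 1
G(38) = mex({0, 1, 3, 4, 5, 6, 7, 9, 10, 11, 12}) = 2
G(39) = mex({0, 1, 2, 4, 5, 6, 7, 9, 10, 12, 14}) = 3
G(40) = mex({0, 2, 3, 4, 6, 7, 11, 12, 14}) = 1
G(41) = mex({0, 1, 2, 3, 5, 6, 7, 9, 10, 11, 12}) = 4
G(42) = mex({0, 1, 2, 3, 4, 5, 6, 9, 10}) = 7
G(43) = mex({0, 1, 3, 4, 5, 7, 9, 10, 12, 15}) = 2
G(44) = mex({0, 2, 3, 4, 5, 6, 7, 9, 10, 12, 15}) = 1
G(45) = mex({0, 1, 2, 3, 4, 5, 6, 7, 9, 10, 12, 14}) = 8
G(46) = mex({0, 1, 3, 4, 5, 7, 8, 11, 12, 14}) = 2
G(47) = mex({0, 1, 2, 3, 4, 5, 6, 8, 9, 10, 11, 12}) = 7
G(48) = mex({0, 1, 2, 3, 5, 6, 7, 9, 10}) = 4
G(49) = mex({0, 2, 3, 4, 6, 7, 9, 10, 11, 12, 15}) = 1
G(50) = mex({0, 1, 4, 5, 6, 7, 9, 11, 12, 14, 15}) = 2
G(51) = mex({0, 1, 2, 3, 4, 5, 6, 7, 9, 12, 14, 15}) = 8
G(52) = mex({0, 2, 3, 4, 5, 6, 7, 8, 11, 12, 15}) = 1
G(53) = mex({0, 1, 2, 3, 5, 6, 7, 8, 9, 10, 11, 12}) = 4
G(54) = mex({0, 1, 2, 3, 4, 5, 6, 9, 10}) = 7
G(55) = mex({0, 1, 3, 4, 5, 7, 9, 10, 11, 12}) = 2
G(56) = mex({0, 2, 3, 4, 5, 6, 7, 9, 10, 11, 12, 13, 14}) = 1
Therefore G(56) = 1.

1


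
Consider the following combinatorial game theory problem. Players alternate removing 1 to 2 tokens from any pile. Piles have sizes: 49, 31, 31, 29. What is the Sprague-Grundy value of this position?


Subtraction set: {1, 2}
For this subtraction set, G(n) = n mod 3 (period = max + 1 = 3).
Pile 1 (size 49): G(49) = 49 mod 3 = 1
Pile 2 (size 31): G(31) = 31 mod 3 = 1
Pile 3 (size 31): G(31) = 31 mod 3 = 1
Pile 4 (size 29): G(29) = 29 mod 3 = 2
Total Grundy value = XOR of all: 1 XOR 1 XOR 1 XOR 2 = 3

3


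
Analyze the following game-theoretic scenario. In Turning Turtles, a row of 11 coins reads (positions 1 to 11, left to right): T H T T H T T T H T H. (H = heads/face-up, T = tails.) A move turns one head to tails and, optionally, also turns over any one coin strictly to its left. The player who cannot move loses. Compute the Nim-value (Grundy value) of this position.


Coins: T H T T H T T T H T H
Key fact: a single head at position k behaves exactly like a Nim heap of size k (turning it to T and optionally flipping a coin at j < k corresponds to moving the heap from k to j, or to 0), and heads combine as a disjunctive sum (two heads at the same place would cancel, matching j XOR j = 0). So the Nim-value is the XOR of the 1-indexed positions of the heads.
Face-up positions (1-indexed): [2, 5, 9, 11]
XOR 0 with 2: 0 XOR 2 = 2
XOR 2 with 5: 2 XOR 5 = 7
XOR 7 with 9: 7 XOR 9 = 14
XOR 14 with 11: 14 XOR 11 = 5
Nim-value = 5

5


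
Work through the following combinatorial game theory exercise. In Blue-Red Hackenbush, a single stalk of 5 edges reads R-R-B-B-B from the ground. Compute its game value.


Edges (from ground): R-R-B-B-B
By Berlekamp's sign-expansion rule, a Blue-Red Hackenbush stalk has the value of the surreal number whose sign sequence is the edge sequence with B -> + and R -> -.
Sign sequence: --+++
Trace the sign expansion in the surreal number tree, starting from 0:
Edge 1: R (sign -) -> bounds (-inf, 0), value = -1
Edge 2: R (sign -) -> bounds (-inf, -1), value = -2
Edge 3: B (sign +) -> bounds (-2, -1), value = -3/2
Edge 4: B (sign +) -> bounds (-3/2, -1), value = -5/4
Edge 5: B (sign +) -> bounds (-5/4, -1), value = -9/8
Game value = -9/8

-9/8


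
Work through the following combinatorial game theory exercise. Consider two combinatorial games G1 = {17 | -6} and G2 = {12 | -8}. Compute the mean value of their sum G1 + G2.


G1 = {17 | -6}, G2 = {12 | -8}
Each is a switch {a | b} with numbers a > b; its mean value is (a + b)/2, and mean value is additive over game sums: m(G1 + G2) = m(G1) + m(G2).
Mean of G1 = (17 + (-6))/2 = 11/2 = 11/2
Mean of G2 = (12 + (-8))/2 = 4/2 = 2
Mean of G1 + G2 = 11/2 + 2 = 15/2

15/2


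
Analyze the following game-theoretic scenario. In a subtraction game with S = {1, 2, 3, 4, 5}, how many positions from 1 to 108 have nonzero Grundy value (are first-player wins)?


Subtraction set S = {1, 2, 3, 4, 5}, so G(n) = n mod 6.
G(n) = 0 when n is a multiple of 6.
Multiples of 6 in [1, 108]: 18
N-positions (nonzero Grundy) = 108 - 18 = 90

90


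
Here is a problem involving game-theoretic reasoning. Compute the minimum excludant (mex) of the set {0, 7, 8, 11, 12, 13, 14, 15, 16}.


Set = {0, 7, 8, 11, 12, 13, 14, 15, 16}
0 is in the set.
1 is NOT in the set. This is the mex.
mex = 1

1


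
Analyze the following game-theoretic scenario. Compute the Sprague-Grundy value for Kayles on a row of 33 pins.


Kayles: a move removes 1 or 2 adjacent pins from a contiguous row.
Removing pins from a row of k leaves two independent rows (a, b) with a + b = k - 1 (one pin) or a + b = k - 2 (two pins); an end removal gives a = 0.
By Sprague-Grundy, G(k) = mex{ G(a) XOR G(b) } over all these splits. G(0) = 0.
G(1): splits (0,0):0^0=0 -> mex({0}) = 1
G(2): splits (0,1):0^1=1 (0,0):0^0=0 -> mex({0, 1}) = 2
G(3): splits (0,2):0^2=2 (1,1):1^1=0 (0,1):0^1=1 -> mex({0, 1, 2}) = 3
G(4): splits (0,3):0^3=3 (1,2):1^2=3 (0,2):0^2=2 (1,1):1^1=0 -> mex({0, 2, 3}) = 1
G(5): splits (0,4):0^1=1 (1,3):1^3=2 (2,2):2^2=0 (0,3):0^3=3 (1,2):1^2=3 -> mex({0, 1, 2, 3}) = 4
G(6) = mex({0, 1, 2, 4}) = 3
G(7) = mex({0, 1, 3, 4, 5}) = 2
G(8) = mex({0, 2, 3, 5, 6}) = 1
G(9) = mex({0, 1, 2, 3, 6, 7}) = 4
G(10) = mex({0, 1, 3, 4, 5, 7}) = 2
G(11) = mex({0, 1, 2, 3, 4, 5}) = 6
G(12) = mex({0, 1, 2, 3, 5, 6, 7}) = 4
G(13) = mex({0, 2, 3, 4, 6, 7}) = 1
G(14) = mex({0, 1, 4, 5, 6, 7}) = 2
G(15) = mex({0, 1, 2, 3, 4, 5, 6}) = 7
G(16) = mex({0, 2, 3, 5, 6, 7}) = 1
G(17) = mex({0, 1, 2, 3, 5, 6, 7}) = 4
G(18) = mex({0, 1, 2, 4, 5, 6}) = 3
G(19) = mex({0, 1, 3, 4, 5, 7}) = 2
G(20) = mex({0, 2, 3, 4, 5, 6, 7}) = 1
G(21) = mex({0, 1, 2, 3, 5, 6, 7}) = 4
G(22) = mex({0, 1, 2, 3, 4, 5, 7}) = 6
G(23) = mex({0, 1, 2, 3, 4, 5, 6}) = 7
G(24) = mex({0, 1, 2, 3, 5, 6, 7}) = 4
G(25) = mex({0, 2, 3, 4, 6, 7}) = 1
G(26) = mex({0, 1, 3, 4, 5, 6, 7}) = 2
G(27) = mex({0, 1, 2, 3, 4, 5, 6, 7}) = 8
G(28) = mex({0, 1, 2, 3, 4, 6, 7, 8}) = 5
G(29) = mex({0, 1, 2, 3, 5, 6, 7, 8, 9}) = 4
G(30) = mex({0, 1, 2, 3, 4, 5, 6, 9, 10}) = 7
G(31) = mex({0, 1, 3, 4, 5, 7, 10, 11}) = 2
G(32) = mex({0, 2, 3, 4, 5, 6, 7, 9, 11}) = 1
G(33) = mex({0, 1, 2, 3, 4, 5, 6, 7, 9, 12}) = 8
Therefore G(33) = 8.

8


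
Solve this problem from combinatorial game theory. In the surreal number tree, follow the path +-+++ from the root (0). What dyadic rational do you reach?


Sign expansion: +-+++
Rule: track bounds (lo, hi), initially (-inf, +inf). On '+', the current value becomes lo and we move to the simplest number in (value, hi): value + 1 if hi = +inf, otherwise the midpoint (value + hi)/2. On '-', the current value becomes hi and we move to value - 1 if lo = -inf, otherwise the midpoint (lo + value)/2.
Start at 0.
Step 1: sign = +, move right. Bounds: (0, +inf). Value = 1
Step 2: sign = -, move left. Bounds: (0, 1). Value = 1/2
Step 3: sign = +, move right. Bounds: (1/2, 1). Value = 3/4
Step 4: sign = +, move right. Bounds: (3/4, 1). Value = 7/8
Step 5: sign = +, move right. Bounds: (7/8, 1). Value = 15/16
The surreal number with sign expansion +-+++ is 15/16.

15/16


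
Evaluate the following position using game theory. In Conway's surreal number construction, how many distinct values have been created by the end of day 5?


Day 0: {|} = 0 is born. Count = 1.
Day n: the number of surreal numbers born by day n is 2^(n+1) - 1.
By day 0: 2^1 - 1 = 1
By day 1: 2^2 - 1 = 3
By day 2: 2^3 - 1 = 7
By day 3: 2^4 - 1 = 15
By day 4: 2^5 - 1 = 31
By day 5: 2^6 - 1 = 63
By day 5: 63 surreal numbers.

63


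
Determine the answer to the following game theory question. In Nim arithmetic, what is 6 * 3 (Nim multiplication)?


Nim multiplication is bilinear over XOR: (u XOR v) * w = (u*w) XOR (v*w).
So we split each operand into its bit components and XOR the pairwise Nim products.
6 = 2 + 4 (as XOR of powers of 2).
3 = 1 + 2 (as XOR of powers of 2).
Using the standard Nim-product table on single bits:
  2*2 = 3,   2*4 = 8,   2*8 = 12,
  4*4 = 6,   4*8 = 11,  8*8 = 13,
and  1*x = x (identity), k*l = l*k (commutative).
Pairwise Nim products:
  2 * 1 = 2
  2 * 2 = 3
  4 * 1 = 4
  4 * 2 = 8
XOR them: 2 XOR 3 XOR 4 XOR 8 = 13.
Result: 6 * 3 = 13 (in Nim).

13


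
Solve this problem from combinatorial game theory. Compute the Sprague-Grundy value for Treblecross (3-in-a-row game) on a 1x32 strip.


Treblecross: place X on empty cells; 3-in-a-row wins.
Playing within two cells of an existing X lets the opponent win at once, so sensible play treats the cells i-2..i+2 around each X as dead. The player left with no safe cell loses, so this is a normal-play take-away game on strips of safe cells.
Placing X at cell i (0-indexed) of a strip of k safe cells leaves independent strips of sizes max(0, i-2) and max(0, k-i-3). Hence G(k) = mex{ G(max(0,i-2)) XOR G(max(0,k-i-3)) : 0 <= i < k }, with G(0) = 0.
G(1): splits (0,0):0^0=0 -> mex({0}) = 1
G(2): splits (0,0):0^0=0 -> mex({0}) = 1
G(3): splits (0,0):0^0=0 -> mex({0}) = 1
G(4): splits (0,1):0^1=1 (0,0):0^0=0 -> mex({0, 1}) = 2
G(5): splits (0,2):0^1=1 (0,1):0^1=1 (0,0):0^0=0 -> mex({0, 1}) = 2
G(6) = mex({1}) = 0
G(7) = mex({0, 1, 2}) = 3
G(8) = mex({0, 1, 2}) = 3
G(9) = mex({0, 2}) = 1
G(10) = mex({0, 2, 3}) = 1
G(11) = mex({0, 3}) = 1
G(12) = mex({1, 3}) = 0
G(13) = mex({0, 1, 2, 3}) = 4
G(14) = mex({0, 1, 2}) = 3
G(15) = mex({0, 1, 2}) = 3
G(16) = mex({0, 1, 2, 4}) = 3
G(17) = mex({0, 1, 3, 4}) = 2
G(18) = mex({0, 1, 3, 4}) = 2
G(19) = mex({0, 1, 3, 5}) = 2
G(20) = mex({0, 1, 2, 3, 5}) = 4
G(21) = mex({0, 1, 2, 3, 5}) = 4
G(22) = mex({1, 2, 6}) = 0
G(23) = mex({0, 1, 2, 3, 4, 6}) = 5
G(24) = mex({0, 1, 2, 3, 4}) = 5
G(25) = mex({0, 1, 3, 4, 7}) = 2
G(26) = mex({0, 1, 3, 4, 5, 7}) = 2
G(27) = mex({0, 1, 3, 5}) = 2
G(28) = mex({0, 1, 2, 5}) = 3
G(29) = mex({0, 1, 2, 4, 5, 6}) = 3
G(30) = mex({1, 2, 4, 6}) = 0
G(31) = mex({0, 1, 2, 3, 4, 6}) = 5
G(32) = mex({1, 2, 3, 4, 7}) = 0
Therefore G(32) = 0.

0


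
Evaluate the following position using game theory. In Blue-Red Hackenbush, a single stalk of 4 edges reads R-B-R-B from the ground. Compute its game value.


Edges (from ground): R-B-R-B
By Berlekamp's sign-expansion rule, a Blue-Red Hackenbush stalk has the value of the surreal number whose sign sequence is the edge sequence with B -> + and R -> -.
Sign sequence: -+-+
Trace the sign expansion in the surreal number tree, starting from 0:
Edge 1: R (sign -) -> bounds (-inf, 0), value = -1
Edge 2: B (sign +) -> bounds (-1, 0), value = -1/2
Edge 3: R (sign -) -> bounds (-1, -1/2), value = -3/4
Edge 4: B (sign +) -> bounds (-3/4, -1/2), value = -5/8
Game value = -5/8

-5/8


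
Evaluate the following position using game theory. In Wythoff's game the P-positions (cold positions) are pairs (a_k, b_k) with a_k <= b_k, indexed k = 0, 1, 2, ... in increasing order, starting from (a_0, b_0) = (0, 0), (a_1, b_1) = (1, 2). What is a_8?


By Wythoff's theorem, a_k = floor(k * phi) and b_k = floor(k * phi^2) = a_k + k, where phi = (1 + sqrt(5))/2 is the golden ratio.
phi = (1 + sqrt(5))/2 = 1.618034
k = 8
k * phi = 8 * 1.618034 = 12.944272
a_8 = floor(k * phi) = 12

12


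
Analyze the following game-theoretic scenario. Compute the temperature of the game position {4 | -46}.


The game is {4 | -46}, a switch {a | b} with numbers a > b.
Cooling {a | b} by t gives {a - t | b + t}, which stops being hot when a - t = b + t, i.e. at t = (a - b)/2. So the temperature of a switch is (a - b)/2.
Temperature = (Left option - Right option) / 2
= (4 - (-46)) / 2
= 50 / 2
= 25

25


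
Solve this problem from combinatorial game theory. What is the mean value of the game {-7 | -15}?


Game = {-7 | -15}, a switch {a | b} with numbers a > b.
Its thermograph has left wall a - t and right wall b + t, which meet at t = (a - b)/2, where both equal (a + b)/2. So the mast (mean value) is at (a + b)/2.
Mean = (-7 + (-15))/2 = -22/2 = -11

-11


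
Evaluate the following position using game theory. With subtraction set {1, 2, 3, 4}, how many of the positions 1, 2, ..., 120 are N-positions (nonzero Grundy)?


Subtraction set S = {1, 2, 3, 4}, so G(n) = n mod 5.
G(n) = 0 when n is a multiple of 5.
Multiples of 5 in [1, 120]: 24
N-positions (nonzero Grundy) = 120 - 24 = 96

96


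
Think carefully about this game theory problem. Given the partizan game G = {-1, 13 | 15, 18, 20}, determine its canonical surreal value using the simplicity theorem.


Left options: {-1, 13}, max = 13
Right options: {15, 18, 20}, min = 15
All options are numbers and max(Left) < min(Right), so by the simplicity theorem the value is the simplest (earliest-born) number strictly between 13 and 15.
The only integer strictly between 13 and 15 is 14.
No non-integer in the interval can be simpler: if x is a non-integer in the interval, then floor(x) or ceil(x) also lies in the interval (the interval contains an integer), and both are proper prefixes of x's sign expansion, i.e. born earlier. So the game value is 14.
Game value = 14

14


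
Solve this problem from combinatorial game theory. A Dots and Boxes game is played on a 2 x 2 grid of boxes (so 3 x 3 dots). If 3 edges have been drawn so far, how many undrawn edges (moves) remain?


Grid: 2 x 2 boxes, i.e. 3 rows and 3 columns of dots.
Horizontal edges: (rows + 1) * cols = 3 * 2 = 6
Vertical edges: rows * (cols + 1) = 2 * 3 = 6
Total edges: 6 + 6 = 12
Edges drawn: 3
Remaining: 12 - 3 = 9

9


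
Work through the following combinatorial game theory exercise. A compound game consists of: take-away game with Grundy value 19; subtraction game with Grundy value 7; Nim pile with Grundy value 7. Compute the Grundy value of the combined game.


By the Sprague-Grundy theorem, the Grundy value of a sum of games is the XOR of individual Grundy values.
take-away game: Grundy value = 19. Running XOR: 0 XOR 19 = 19
subtraction game: Grundy value = 7. Running XOR: 19 XOR 7 = 20
Nim pile: Grundy value = 7. Running XOR: 20 XOR 7 = 19
The combined Grundy value is 19.

19


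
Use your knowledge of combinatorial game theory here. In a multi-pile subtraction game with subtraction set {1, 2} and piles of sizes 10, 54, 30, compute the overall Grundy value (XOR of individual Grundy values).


Subtraction set: {1, 2}
For this subtraction set, G(n) = n mod 3 (period = max + 1 = 3).
Pile 1 (size 10): G(10) = 10 mod 3 = 1
Pile 2 (size 54): G(54) = 54 mod 3 = 0
Pile 3 (size 30): G(30) = 30 mod 3 = 0
Total Grundy value = XOR of all: 1 XOR 0 XOR 0 = 1

1


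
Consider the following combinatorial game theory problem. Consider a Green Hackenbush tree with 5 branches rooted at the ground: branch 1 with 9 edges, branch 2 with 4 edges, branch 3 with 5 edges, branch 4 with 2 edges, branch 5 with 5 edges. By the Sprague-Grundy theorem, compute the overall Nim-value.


The tree has 5 branches from the ground vertex.
In Green Hackenbush, the Nim-value of a simple path of length k is k.
Branch 1: length 9, Nim-value = 9
Branch 2: length 4, Nim-value = 4
Branch 3: length 5, Nim-value = 5
Branch 4: length 2, Nim-value = 2
Branch 5: length 5, Nim-value = 5
Total Nim-value = XOR of all branch values:
0 XOR 9 = 9
9 XOR 4 = 13
13 XOR 5 = 8
8 XOR 2 = 10
10 XOR 5 = 15
Nim-value of the tree = 15

15


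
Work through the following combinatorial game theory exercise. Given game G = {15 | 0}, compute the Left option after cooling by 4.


Original game: {15 | 0} (a switch {a | b} with a > b).
Cooling by t (for t below the temperature (a - b)/2 = 15/2) taxes each move by t: {a | b} cooled by t is {a - t | b + t}.
Cooling amount: t = 4
Cooled Left option: 15 - 4 = 11
Cooled Right option: 0 + 4 = 4
Cooled game: {11 | 4}
Left option = 11

11


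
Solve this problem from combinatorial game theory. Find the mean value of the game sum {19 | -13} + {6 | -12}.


G1 = {19 | -13}, G2 = {6 | -12}
Each is a switch {a | b} with numbers a > b; its mean value is (a + b)/2, and mean value is additive over game sums: m(G1 + G2) = m(G1) + m(G2).
Mean of G1 = (19 + (-13))/2 = 6/2 = 3
Mean of G2 = (6 + (-12))/2 = -6/2 = -3
Mean of G1 + G2 = 3 + -3 = 0

0


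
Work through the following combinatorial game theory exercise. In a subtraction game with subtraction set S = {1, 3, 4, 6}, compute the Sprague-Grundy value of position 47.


The subtraction set is S = {1, 3, 4, 6}.
G(k) = mex{ G(k - s) : s in S, s <= k }. We compute iteratively: G(0) = 0.
G(1) = mex({0}) = 1
G(2) = mex({1}) = 0
G(3) = mex({0}) = 1
G(4) = mex({0, 1}) = 2
G(5) = mex({0, 1, 2}) = 3
G(6) = mex({0, 1, 3}) = 2
G(7) = mex({1, 2}) = 0
G(8) = mex({0, 2, 3}) = 1
G(9) = mex({1, 2, 3}) = 0
G(10) = mex({0, 2}) = 1
G(11) = mex({0, 1, 3}) = 2
G(12) = mex({0, 1, 2}) = 3
Observe that G(7)..G(12) = 0, 1, 0, 1, 2, 3 repeats G(0)..G(5) = 0, 1, 0, 1, 2, 3.
For k >= max(S) = 6, G(k) is determined by the previous 6 values G(k-6)..G(k-1); a window of 6 consecutive values has recurred shifted by 7, so by induction G(k + 7) = G(k) for all k >= 0: the sequence is periodic from the start with period 7.
One period: G(0..6) = 0, 1, 0, 1, 2, 3, 2.
47 mod 7 = 5, so G(47) = G(5) = 3.

3


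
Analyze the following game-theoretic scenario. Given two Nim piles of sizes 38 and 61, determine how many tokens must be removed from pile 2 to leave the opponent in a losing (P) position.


Piles: 38 and 61
Current XOR: 38 XOR 61 = 27 (non-zero, so this is an N-position).
To make the XOR zero, we need to find a move that balances the piles.
For pile 2 (size 61): target = 61 XOR 27 = 38
We reduce pile 2 from 61 to 38.
Tokens removed: 61 - 38 = 23
Verification: 38 XOR 38 = 0

23


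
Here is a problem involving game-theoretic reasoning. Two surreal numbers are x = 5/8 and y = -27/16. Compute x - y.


x = 5/8, y = -27/16
Converting to common denominator: 16
x = 10/16, y = -27/16
x - y = 5/8 - -27/16 = 37/16

37/16


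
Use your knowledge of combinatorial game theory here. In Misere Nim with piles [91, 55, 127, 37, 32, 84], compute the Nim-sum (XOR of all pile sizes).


We need the XOR (exclusive or) of all pile sizes.
After XOR-ing pile 1 (size 91): 0 XOR 91 = 91
After XOR-ing pile 2 (size 55): 91 XOR 55 = 108
After XOR-ing pile 3 (size 127): 108 XOR 127 = 19
After XOR-ing pile 4 (size 37): 19 XOR 37 = 54
After XOR-ing pile 5 (size 32): 54 XOR 32 = 22
After XOR-ing pile 6 (size 84): 22 XOR 84 = 66
The Nim-value of this position is 66.

66


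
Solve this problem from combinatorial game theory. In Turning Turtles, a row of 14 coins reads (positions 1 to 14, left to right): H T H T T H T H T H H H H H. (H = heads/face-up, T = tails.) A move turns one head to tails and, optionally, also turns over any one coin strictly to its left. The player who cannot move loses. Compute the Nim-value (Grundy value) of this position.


Coins: H T H T T H T H T H H H H H
Key fact: a single head at position k behaves exactly like a Nim heap of size k (turning it to T and optionally flipping a coin at j < k corresponds to moving the heap from k to j, or to 0), and heads combine as a disjunctive sum (two heads at the same place would cancel, matching j XOR j = 0). So the Nim-value is the XOR of the 1-indexed positions of the heads.
Face-up positions (1-indexed): [1, 3, 6, 8, 10, 11, 12, 13, 14]
XOR 0 with 1: 0 XOR 1 = 1
XOR 1 with 3: 1 XOR 3 = 2
XOR 2 with 6: 2 XOR 6 = 4
XOR 4 with 8: 4 XOR 8 = 12
XOR 12 with 10: 12 XOR 10 = 6
XOR 6 with 11: 6 XOR 11 = 13
XOR 13 with 12: 13 XOR 12 = 1
XOR 1 with 13: 1 XOR 13 = 12
XOR 12 with 14: 12 XOR 14 = 2
Nim-value = 2

2


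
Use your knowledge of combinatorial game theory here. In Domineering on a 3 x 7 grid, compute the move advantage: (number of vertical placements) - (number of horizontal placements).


Board is 3 x 7 (rows x cols).
Left (vertical) placements: (rows-1) * cols = 2 * 7 = 14
Right (horizontal) placements: rows * (cols-1) = 3 * 6 = 18
Advantage = Left - Right = 14 - 18 = -4

-4


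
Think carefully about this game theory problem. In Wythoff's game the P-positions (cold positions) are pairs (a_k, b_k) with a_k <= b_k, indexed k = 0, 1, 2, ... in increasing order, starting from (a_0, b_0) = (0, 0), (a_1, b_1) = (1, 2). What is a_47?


By Wythoff's theorem, a_k = floor(k * phi) and b_k = floor(k * phi^2) = a_k + k, where phi = (1 + sqrt(5))/2 is the golden ratio.
phi = (1 + sqrt(5))/2 = 1.618034
k = 47
k * phi = 47 * 1.618034 = 76.047597
a_47 = floor(k * phi) = 76

76


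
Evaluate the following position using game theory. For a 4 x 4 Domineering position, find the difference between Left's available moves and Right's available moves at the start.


Board is 4 x 4 (rows x cols).
Left (vertical) placements: (rows-1) * cols = 3 * 4 = 12
Right (horizontal) placements: rows * (cols-1) = 4 * 3 = 12
Advantage = Left - Right = 12 - 12 = 0

0


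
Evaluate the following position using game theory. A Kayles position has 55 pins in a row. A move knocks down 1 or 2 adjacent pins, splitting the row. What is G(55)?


Kayles: a move removes 1 or 2 adjacent pins from a contiguous row.
Removing pins from a row of k leaves two independent rows (a, b) with a + b = k - 1 (one pin) or a + b = k - 2 (two pins); an end removal gives a = 0.
By Sprague-Grundy, G(k) = mex{ G(a) XOR G(b) } over all these splits. G(0) = 0.
G(1): splits (0,0):0^0=0 -> mex({0}) = 1
G(2): splits (0,1):0^1=1 (0,0):0^0=0 -> mex({0, 1}) = 2
G(3): splits (0,2):0^2=2 (1,1):1^1=0 (0,1):0^1=1 -> mex({0, 1, 2}) = 3
G(4): splits (0,3):0^3=3 (1,2):1^2=3 (0,2):0^2=2 (1,1):1^1=0 -> mex({0, 2, 3}) = 1
G(5): splits (0,4):0^1=1 (1,3):1^3=2 (2,2):2^2=0 (0,3):0^3=3 (1,2):1^2=3 -> mex({0, 1, 2, 3}) = 4
G(6) = mex({0, 1, 2, 4}) = 3
G(7) = mex({0, 1, 3, 4, 5}) = 2
G(8) = mex({0, 2, 3, 5, 6}) = 1
G(9) = mex({0, 1, 2, 3, 6, 7}) = 4
G(10) = mex({0, 1, 3, 4, 5, 7}) = 2
G(11) = mex({0, 1, 2, 3, 4, 5}) = 6
G(12) = mex({0, 1, 2, 3, 5, 6, 7}) = 4
G(13) = mex({0, 2, 3, 4, 6, 7}) = 1
G(14) = mex({0, 1, 4, 5, 6, 7}) = 2
G(15) = mex({0, 1, 2, 3, 4, 5, 6}) = 7
G(16) = mex({0, 2, 3, 5, 6, 7}) = 1
G(17) = mex({0, 1, 2, 3, 5, 6, 7}) = 4
G(18) = mex({0, 1, 2, 4, 5, 6}) = 3
G(19) = mex({0, 1, 3, 4, 5, 7}) = 2
G(20) = mex({0, 2, 3, 4, 5, 6, 7}) = 1
G(21) = mex({0, 1, 2, 3, 5, 6, 7}) = 4
G(22) = mex({0, 1, 2, 3, 4, 5, 7}) = 6
G(23) = mex({0, 1, 2, 3, 4, 5, 6}) = 7
G(24) = mex({0, 1, 2, 3, 5, 6, 7}) = 4
G(25) = mex({0, 2, 3, 4, 6, 7}) = 1
G(26) = mex({0, 1, 3, 4, 5, 6, 7}) = 2
G(27) = mex({0, 1, 2, 3, 4, 5, 6, 7}) = 8
G(28) = mex({0, 1, 2, 3, 4, 6, 7, 8}) = 5
G(29) = mex({0, 1, 2, 3, 5, 6, 7, 8, 9}) = 4
G(30) = mex({0, 1, 2, 3, 4, 5, 6, 9, 10}) = 7
G(31) = mex({0, 1, 3, 4, 5, 7, 10, 11}) = 2
G(32) = mex({0, 2, 3, 4, 5, 6, 7, 9, 11}) = 1
G(33) = mex({0, 1, 2, 3, 4, 5, 6, 7, 9, 12}) = 8
G(34) = mex({0, 1, 2, 3, 4, 5, 7, 8, 11, 12}) = 6
G(35) = mex({0, 1, 2, 3, 4, 5, 6, 8, 9, 10, 11}) = 7
G(36) = mex({0, 1, 2, 3, 5, 6, 7, 9, 10}) = 4
G(37) = mex({0, 2, 3, 4, 6, 7, 9, 10, 11, 12}) = 1
G(38) = mex({0, 1, 3, 4, 5, 6, 7, 9, 10, 11, 12}) = 2
G(39) = mex({0, 1, 2, 4, 5, 6, 7, 9, 10, 12, 14}) = 3
G(40) = mex({0, 2, 3, 4, 6, 7, 11, 12, 14}) = 1
G(41) = mex({0, 1, 2, 3, 5, 6, 7, 9, 10, 11, 12}) = 4
G(42) = mex({0, 1, 2, 3, 4, 5, 6, 9, 10}) = 7
G(43) = mex({0, 1, 3, 4, 5, 7, 9, 10, 12, 15}) = 2
G(44) = mex({0, 2, 3, 4, 5, 6, 7, 9, 10, 12, 15}) = 1
G(45) = mex({0, 1, 2, 3, 4, 5, 6, 7, 9, 10, 12, 14}) = 8
G(46) = mex({0, 1, 3, 4, 5, 7, 8, 11, 12, 14}) = 2
G(47) = mex({0, 1, 2, 3, 4, 5, 6, 8, 9, 10, 11, 12}) = 7
G(48) = mex({0, 1, 2, 3, 5, 6, 7, 9, 10}) = 4
G(49) = mex({0, 2, 3, 4, 6, 7, 9, 10, 11, 12, 15}) = 1
G(50) = mex({0, 1, 4, 5, 6, 7, 9, 11, 12, 14, 15}) = 2
G(51) = mex({0, 1, 2, 3, 4, 5, 6, 7, 9, 12, 14, 15}) = 8
G(52) = mex({0, 2, 3, 4, 5, 6, 7, 8, 11, 12, 15}) = 1
G(53) = mex({0, 1, 2, 3, 5, 6, 7, 8, 9, 10, 11, 12}) = 4
G(54) = mex({0, 1, 2, 3, 4, 5, 6, 9, 10}) = 7
G(55) = mex({0, 1, 3, 4, 5, 7, 9, 10, 11, 12}) = 2
Therefore G(55) = 2.

2


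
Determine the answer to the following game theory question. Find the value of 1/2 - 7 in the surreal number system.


x = 1/2, y = 7
Converting to common denominator: 2
x = 1/2, y = 14/2
x - y = 1/2 - 7 = -13/2

-13/2


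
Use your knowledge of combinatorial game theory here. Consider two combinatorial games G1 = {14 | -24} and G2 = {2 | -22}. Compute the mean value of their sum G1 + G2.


G1 = {14 | -24}, G2 = {2 | -22}
Each is a switch {a | b} with numbers a > b; its mean value is (a + b)/2, and mean value is additive over game sums: m(G1 + G2) = m(G1) + m(G2).
Mean of G1 = (14 + (-24))/2 = -10/2 = -5
Mean of G2 = (2 + (-22))/2 = -20/2 = -10
Mean of G1 + G2 = -5 + -10 = -15

-15


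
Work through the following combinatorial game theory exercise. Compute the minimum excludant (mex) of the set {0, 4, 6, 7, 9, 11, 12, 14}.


Set = {0, 4, 6, 7, 9, 11, 12, 14}
0 is in the set.
1 is NOT in the set. This is the mex.
mex = 1

1


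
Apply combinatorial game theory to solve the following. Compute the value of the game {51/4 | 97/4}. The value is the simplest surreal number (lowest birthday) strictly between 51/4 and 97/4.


Left options: {51/4}, max = 51/4
Right options: {97/4}, min = 97/4
All options are numbers and max(Left) < min(Right), so by the simplicity theorem the value is the simplest (earliest-born) number strictly between 51/4 and 97/4.
Integers 13 through 24 all lie strictly between 51/4 and 97/4.
Among integers, the simplest (lowest birthday = smallest |n|; 0 is born on day 0, +-n on day n) is 13.
No non-integer in the interval can be simpler: if x is a non-integer in the interval, then floor(x) or ceil(x) also lies in the interval (the interval contains an integer), and both are proper prefixes of x's sign expansion, i.e. born earlier. So the game value is 13.
Game value = 13

13


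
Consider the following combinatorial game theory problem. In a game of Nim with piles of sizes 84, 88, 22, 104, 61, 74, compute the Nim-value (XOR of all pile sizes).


We need the XOR (exclusive or) of all pile sizes.
After XOR-ing pile 1 (size 84): 0 XOR 84 = 84
After XOR-ing pile 2 (size 88): 84 XOR 88 = 12
After XOR-ing pile 3 (size 22): 12 XOR 22 = 26
After XOR-ing pile 4 (size 104): 26 XOR 104 = 114
After XOR-ing pile 5 (size 61): 114 XOR 61 = 79
After XOR-ing pile 6 (size 74): 79 XOR 74 = 5
The Nim-value of this position is 5.

5


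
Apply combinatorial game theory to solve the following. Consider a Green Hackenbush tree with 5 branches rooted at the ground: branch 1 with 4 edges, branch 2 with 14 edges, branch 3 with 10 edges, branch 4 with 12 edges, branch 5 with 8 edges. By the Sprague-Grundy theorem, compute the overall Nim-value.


The tree has 5 branches from the ground vertex.
In Green Hackenbush, the Nim-value of a simple path of length k is k.
Branch 1: length 4, Nim-value = 4
Branch 2: length 14, Nim-value = 14
Branch 3: length 10, Nim-value = 10
Branch 4: length 12, Nim-value = 12
Branch 5: length 8, Nim-value = 8
Total Nim-value = XOR of all branch values:
0 XOR 4 = 4
4 XOR 14 = 10
10 XOR 10 = 0
0 XOR 12 = 12
12 XOR 8 = 4
Nim-value of the tree = 4

4


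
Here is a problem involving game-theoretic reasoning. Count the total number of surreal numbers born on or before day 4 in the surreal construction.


Day 0: {|} = 0 is born. Count = 1.
Day n: the number of surreal numbers born by day n is 2^(n+1) - 1.
By day 0: 2^1 - 1 = 1
By day 1: 2^2 - 1 = 3
By day 2: 2^3 - 1 = 7
By day 3: 2^4 - 1 = 15
By day 4: 2^5 - 1 = 31
By day 4: 31 surreal numbers.

31
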